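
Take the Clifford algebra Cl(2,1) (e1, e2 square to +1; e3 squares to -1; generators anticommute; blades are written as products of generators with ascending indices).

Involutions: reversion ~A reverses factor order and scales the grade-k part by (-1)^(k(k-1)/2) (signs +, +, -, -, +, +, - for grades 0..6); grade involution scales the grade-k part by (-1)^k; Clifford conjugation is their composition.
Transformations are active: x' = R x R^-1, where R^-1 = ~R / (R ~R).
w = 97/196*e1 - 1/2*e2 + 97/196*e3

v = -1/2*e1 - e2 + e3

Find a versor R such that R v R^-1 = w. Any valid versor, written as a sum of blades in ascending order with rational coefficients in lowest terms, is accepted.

Since q(v) = q(w) = 1/4, the sum R = v + w = -1/196*e1 - 3/2*e2 + 293/196*e3 does the job whenever invertible.
Answer: -1/196*e1 - 3/2*e2 + 293/196*e3


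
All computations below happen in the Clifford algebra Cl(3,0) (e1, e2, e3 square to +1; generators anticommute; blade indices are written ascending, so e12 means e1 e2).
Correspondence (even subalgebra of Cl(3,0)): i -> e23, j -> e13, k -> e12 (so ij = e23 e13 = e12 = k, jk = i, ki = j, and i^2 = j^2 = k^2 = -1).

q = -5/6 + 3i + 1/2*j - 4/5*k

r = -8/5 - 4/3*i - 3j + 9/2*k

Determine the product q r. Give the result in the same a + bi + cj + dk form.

In blades: q = -5/6 - 4/5*e12 + 1/2*e13 + 3*e23, r = -8/5 + 9/2*e12 - 3*e13 - 4/3*e23.
Distribute q over r term by term (generator squares from the signature, products reordered to ascending indices): (-5/6)*r = 4/3 - 15/4*e12 + 5/2*e13 + 10/9*e23; (-4/5*e12)*r = 18/5 + 32/25*e12 + 16/15*e13 - 12/5*e23; (1/2*e13)*r = 3/2 + 2/3*e12 - 4/5*e13 + 9/4*e23; (3*e23)*r = 4 - 9*e12 - 27/2*e13 - 24/5*e23.
Sum: 313/30 - 3241/300*e12 - 161/15*e13 - 691/180*e23; translating back through the correspondence:
Answer: 313/30 - 691/180*i - 161/15*j - 3241/300*k


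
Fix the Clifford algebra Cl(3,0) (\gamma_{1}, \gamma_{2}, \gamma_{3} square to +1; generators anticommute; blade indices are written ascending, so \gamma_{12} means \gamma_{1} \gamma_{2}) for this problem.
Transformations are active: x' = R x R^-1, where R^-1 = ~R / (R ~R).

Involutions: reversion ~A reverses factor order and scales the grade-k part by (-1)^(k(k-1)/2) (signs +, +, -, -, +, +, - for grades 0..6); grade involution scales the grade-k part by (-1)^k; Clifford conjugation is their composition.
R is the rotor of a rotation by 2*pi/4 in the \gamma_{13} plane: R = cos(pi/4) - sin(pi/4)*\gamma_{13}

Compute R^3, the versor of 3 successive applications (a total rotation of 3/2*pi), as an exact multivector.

The rotor phase is half the rotation angle and phases add under composition, so 3 steps in the \gamma_{13} plane accumulate phase 3*(pi/4) = \frac{3 \pi}{4}: R^3 = cos(\frac{3 \pi}{4}) - sin(\frac{3 \pi}{4})*\gamma_{13}.
cos(\frac{3 \pi}{4}) = - \frac{\sqrt{2}}{2} and sin(\frac{3 \pi}{4}) = \frac{\sqrt{2}}{2}, so R^3 = - \frac{\sqrt{2}}{2} - \frac{\sqrt{2}}{2} \gamma_{13}. The net rotation is 3/2*pi; the rotor keeps the half-angle phase exactly.
Answer: - \frac{\sqrt{2}}{2} - \frac{\sqrt{2}}{2} \gamma_{13}


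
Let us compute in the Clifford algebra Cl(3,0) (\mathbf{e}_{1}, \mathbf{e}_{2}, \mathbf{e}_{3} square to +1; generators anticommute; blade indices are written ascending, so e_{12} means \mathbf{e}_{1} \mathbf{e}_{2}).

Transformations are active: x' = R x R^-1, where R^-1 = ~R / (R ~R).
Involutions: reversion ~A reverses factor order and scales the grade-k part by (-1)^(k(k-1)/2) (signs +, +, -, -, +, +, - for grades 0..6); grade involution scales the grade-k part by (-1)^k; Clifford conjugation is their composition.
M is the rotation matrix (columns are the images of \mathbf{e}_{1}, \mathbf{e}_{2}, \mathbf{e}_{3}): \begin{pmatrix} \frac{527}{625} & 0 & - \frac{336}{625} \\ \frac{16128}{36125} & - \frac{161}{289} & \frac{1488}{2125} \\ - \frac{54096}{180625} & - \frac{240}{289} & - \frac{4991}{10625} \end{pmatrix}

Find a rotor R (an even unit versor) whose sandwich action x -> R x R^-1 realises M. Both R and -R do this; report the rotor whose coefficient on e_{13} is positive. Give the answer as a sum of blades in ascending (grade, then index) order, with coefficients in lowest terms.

Method: write R = a + b12*e_{12} + b13*e_{13} + b23*e_{23} with a^2 + b12^2 + b13^2 + b23^2 = 1 (so R^-1 = ~R). Expanding the columns R e_j ~R gives tr M = 4a^2 - 1 and, from the antisymmetric part, M21 - M12 = -4a*b12, M13 - M31 = 4a*b13, M32 - M23 = -4a*b23.
Here tr M = -\frac{33169}{180625}, so a^2 = (1 + tr M)/4 = \frac{36864}{180625} and a = ±\frac{192}{425}. Taking a = \frac{192}{425}: M21 - M12 = \frac{16128}{36125}, M13 - M31 = -\frac{43008}{180625}, M32 - M23 = -\frac{55296}{36125}, giving b12 = -\frac{21}{85}, b13 = -\frac{56}{425}, b23 = \frac{72}{85}, i.e. R = \frac{192}{425} - \frac{21}{85} e_{12} - \frac{56}{425} e_{13} + \frac{72}{85} e_{23}.
Its e_{13} coefficient is negative, so report the other preimage -R.
Answer: -\frac{192}{425} + \frac{21}{85} e_{12} + \frac{56}{425} e_{13} - \frac{72}{85} e_{23}. Recall the cover is two-to-one: with M of trace -\frac{33169}{180625}, both preimages act alike, and the stated e_{13} sign chooses the sheet.


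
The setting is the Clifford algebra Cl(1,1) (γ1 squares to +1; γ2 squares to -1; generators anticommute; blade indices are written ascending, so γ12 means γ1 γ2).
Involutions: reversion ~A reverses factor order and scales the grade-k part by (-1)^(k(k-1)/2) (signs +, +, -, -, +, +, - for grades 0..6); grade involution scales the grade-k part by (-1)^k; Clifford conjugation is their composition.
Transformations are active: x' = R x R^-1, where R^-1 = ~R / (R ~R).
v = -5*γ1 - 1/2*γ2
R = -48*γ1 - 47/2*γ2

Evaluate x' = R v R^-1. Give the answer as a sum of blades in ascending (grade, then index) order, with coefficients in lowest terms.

~R = -48*γ1 - 47/2*γ2, and R ~R = 7007/4, so R^-1 = ~R / (7007/4).
R v = 913/4 - 187/2*γ12
Answer: -4783/637*γ1 - 7165/1274*γ2


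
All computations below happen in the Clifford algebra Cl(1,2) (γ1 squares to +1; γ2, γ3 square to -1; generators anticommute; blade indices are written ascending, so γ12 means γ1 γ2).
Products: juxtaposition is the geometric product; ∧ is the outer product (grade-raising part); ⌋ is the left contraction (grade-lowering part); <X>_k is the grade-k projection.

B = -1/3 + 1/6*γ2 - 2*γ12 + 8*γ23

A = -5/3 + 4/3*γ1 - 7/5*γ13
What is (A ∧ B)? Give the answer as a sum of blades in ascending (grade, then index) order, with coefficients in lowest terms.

step 1: 5/9 - 4/9*γ1 - 5/18*γ2 + 32/9*γ12 + 7/15*γ13 - 40/3*γ23 + 109/10*γ123
Answer: 5/9 - 4/9*γ1 - 5/18*γ2 + 32/9*γ12 + 7/15*γ13 - 40/3*γ23 + 109/10*γ123


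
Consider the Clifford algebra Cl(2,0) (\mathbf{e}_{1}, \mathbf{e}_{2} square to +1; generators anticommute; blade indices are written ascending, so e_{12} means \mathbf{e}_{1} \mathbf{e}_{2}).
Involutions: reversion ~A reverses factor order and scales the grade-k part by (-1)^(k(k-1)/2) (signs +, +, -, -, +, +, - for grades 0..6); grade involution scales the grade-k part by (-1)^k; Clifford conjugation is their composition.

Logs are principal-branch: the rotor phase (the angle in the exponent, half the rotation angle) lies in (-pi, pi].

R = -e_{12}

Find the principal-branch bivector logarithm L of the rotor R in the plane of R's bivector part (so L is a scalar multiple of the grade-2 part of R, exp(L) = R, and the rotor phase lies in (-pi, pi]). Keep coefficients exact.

The scalar part of R is 0, so the principal-branch rotor phase is pinned; divide the bivector part by its sine to get the unit plane — L is the phase times that plane.
Concretely: cos(phase) = 0 gives phase = ±\frac{\pi}{2}, and since phase/sin(phase) is even the sign is immaterial: L = (phase/sin(phase)) * <R>_2 = (\frac{\pi}{2}) * <R>_2.
Answer: - \frac{\pi}{2} e_{12}


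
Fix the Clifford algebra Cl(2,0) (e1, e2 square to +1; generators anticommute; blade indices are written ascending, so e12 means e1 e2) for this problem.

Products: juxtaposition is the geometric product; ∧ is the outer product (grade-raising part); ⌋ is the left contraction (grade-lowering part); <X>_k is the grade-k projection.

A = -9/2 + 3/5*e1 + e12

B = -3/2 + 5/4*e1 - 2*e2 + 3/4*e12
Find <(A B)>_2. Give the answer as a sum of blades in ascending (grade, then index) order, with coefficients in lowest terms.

step 1: 27/4 - 341/40*e1 + 41/5*e2 - 243/40*e12
step 2: -243/40*e12
Answer: -243/40*e12


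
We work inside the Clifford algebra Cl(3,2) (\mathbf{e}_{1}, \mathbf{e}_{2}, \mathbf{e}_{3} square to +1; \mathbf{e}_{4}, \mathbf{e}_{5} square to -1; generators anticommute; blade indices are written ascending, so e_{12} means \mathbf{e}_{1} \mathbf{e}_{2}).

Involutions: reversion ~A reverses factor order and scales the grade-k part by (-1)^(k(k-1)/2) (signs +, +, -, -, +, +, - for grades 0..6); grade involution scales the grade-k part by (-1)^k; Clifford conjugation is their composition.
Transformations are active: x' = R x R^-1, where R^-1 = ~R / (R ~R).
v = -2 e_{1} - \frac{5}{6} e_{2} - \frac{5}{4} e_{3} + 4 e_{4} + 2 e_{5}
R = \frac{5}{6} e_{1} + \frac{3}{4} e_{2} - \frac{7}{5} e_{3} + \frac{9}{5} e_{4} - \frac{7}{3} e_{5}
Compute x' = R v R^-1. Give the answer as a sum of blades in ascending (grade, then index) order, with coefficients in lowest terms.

~R = \frac{5}{6} e_{1} + \frac{3}{4} e_{2} - \frac{7}{5} e_{3} + \frac{9}{5} e_{4} - \frac{7}{3} e_{5}, and R ~R = -\frac{2187}{400}, so R^-1 = ~R / (-\frac{2187}{400}).
R v = -\frac{123}{40} + \frac{29}{36} e_{12} - \frac{461}{120} e_{13} + \frac{104}{15} e_{14} - 3 e_{15} - \frac{101}{48} e_{23} + \frac{9}{2} e_{24} - \frac{4}{9} e_{25} - \frac{67}{20} e_{34} - \frac{343}{60} e_{35} + \frac{194}{15} e_{45}
Answer: \frac{6424}{2187} e_{1} + \frac{815}{486} e_{2} - \frac{947}{2916} e_{3} - \frac{160}{81} e_{4} - \frac{10114}{2187} e_{5}


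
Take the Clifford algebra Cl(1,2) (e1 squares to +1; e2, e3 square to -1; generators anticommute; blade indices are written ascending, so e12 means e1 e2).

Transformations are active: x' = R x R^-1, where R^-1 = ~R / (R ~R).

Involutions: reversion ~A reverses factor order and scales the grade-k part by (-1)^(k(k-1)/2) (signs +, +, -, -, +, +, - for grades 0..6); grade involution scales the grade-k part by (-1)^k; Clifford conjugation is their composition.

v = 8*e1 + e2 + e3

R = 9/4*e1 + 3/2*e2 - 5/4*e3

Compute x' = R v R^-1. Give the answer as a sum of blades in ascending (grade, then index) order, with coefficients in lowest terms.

~R = 9/4*e1 + 3/2*e2 - 5/4*e3, and R ~R = 5/4, so R^-1 = ~R / (5/4).
R v = 71/4 - 39/4*e12 + 49/4*e13 + 11/4*e23
Answer: 559/10*e1 + 208/5*e2 - 73/2*e3


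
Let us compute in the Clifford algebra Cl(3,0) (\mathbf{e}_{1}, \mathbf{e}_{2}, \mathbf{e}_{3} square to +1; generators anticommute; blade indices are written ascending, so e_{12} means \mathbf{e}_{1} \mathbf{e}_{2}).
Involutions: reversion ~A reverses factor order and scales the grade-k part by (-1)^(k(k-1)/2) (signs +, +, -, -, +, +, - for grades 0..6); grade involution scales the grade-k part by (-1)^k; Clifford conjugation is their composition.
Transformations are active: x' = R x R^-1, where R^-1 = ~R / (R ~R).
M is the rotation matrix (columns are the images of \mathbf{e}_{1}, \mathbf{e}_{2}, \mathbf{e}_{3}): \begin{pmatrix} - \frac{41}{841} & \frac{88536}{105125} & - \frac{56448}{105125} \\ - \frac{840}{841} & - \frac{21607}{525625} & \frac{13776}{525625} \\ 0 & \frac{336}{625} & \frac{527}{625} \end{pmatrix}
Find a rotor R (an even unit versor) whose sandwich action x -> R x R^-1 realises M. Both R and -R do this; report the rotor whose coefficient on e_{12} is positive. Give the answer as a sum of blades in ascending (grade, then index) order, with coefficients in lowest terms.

Method: write R = a + b12*e_{12} + b13*e_{13} + b23*e_{23} with a^2 + b12^2 + b13^2 + b23^2 = 1 (so R^-1 = ~R). Expanding the columns R e_j ~R gives tr M = 4a^2 - 1 and, from the antisymmetric part, M21 - M12 = -4a*b12, M13 - M31 = 4a*b13, M32 - M23 = -4a*b23.
Here tr M = \frac{15839}{21025}, so a^2 = (1 + tr M)/4 = \frac{9216}{21025} and a = ±\frac{96}{145}. Taking a = \frac{96}{145}: M21 - M12 = -\frac{193536}{105125}, M13 - M31 = -\frac{56448}{105125}, M32 - M23 = \frac{10752}{21025}, giving b12 = \frac{504}{725}, b13 = -\frac{147}{725}, b23 = -\frac{28}{145}, i.e. R = \frac{96}{145} + \frac{504}{725} e_{12} - \frac{147}{725} e_{13} - \frac{28}{145} e_{23}.
Its e_{12} coefficient is already positive.
Answer: \frac{96}{145} + \frac{504}{725} e_{12} - \frac{147}{725} e_{13} - \frac{28}{145} e_{23}. Why the constraint matters: R and -R act identically through the sandwich — M has trace \frac{15839}{21025} either way — so only the sign condition on e_{12} picks one of the two preimages.


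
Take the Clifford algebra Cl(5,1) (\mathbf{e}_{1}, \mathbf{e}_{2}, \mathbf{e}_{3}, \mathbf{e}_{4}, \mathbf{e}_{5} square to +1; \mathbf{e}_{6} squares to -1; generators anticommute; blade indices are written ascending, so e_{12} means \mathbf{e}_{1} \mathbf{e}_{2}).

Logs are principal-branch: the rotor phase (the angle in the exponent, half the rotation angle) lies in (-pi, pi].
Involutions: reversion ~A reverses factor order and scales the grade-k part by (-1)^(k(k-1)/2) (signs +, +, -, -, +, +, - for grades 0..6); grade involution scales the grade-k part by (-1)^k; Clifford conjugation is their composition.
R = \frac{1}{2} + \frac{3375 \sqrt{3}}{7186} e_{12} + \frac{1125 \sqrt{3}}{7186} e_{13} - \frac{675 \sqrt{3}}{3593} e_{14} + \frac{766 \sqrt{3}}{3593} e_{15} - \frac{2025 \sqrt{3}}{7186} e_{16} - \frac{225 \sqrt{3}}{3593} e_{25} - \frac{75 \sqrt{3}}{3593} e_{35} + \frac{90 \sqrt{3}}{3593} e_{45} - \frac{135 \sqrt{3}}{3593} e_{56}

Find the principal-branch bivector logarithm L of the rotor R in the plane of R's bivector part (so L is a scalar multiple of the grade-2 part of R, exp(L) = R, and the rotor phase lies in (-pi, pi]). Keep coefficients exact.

The scalar part of R is \frac{1}{2}, so the principal-branch rotor phase is pinned; divide the bivector part by its sine to get the unit plane — L is the phase times that plane.
Concretely: cos(phase) = \frac{1}{2} gives phase = ±\frac{\pi}{3}, and since phase/sin(phase) is even the sign is immaterial: L = (phase/sin(phase)) * <R>_2 = (\frac{2 \sqrt{3} \pi}{9}) * <R>_2.
Answer: \frac{1125 \pi}{3593} e_{12} + \frac{375 \pi}{3593} e_{13} - \frac{450 \pi}{3593} e_{14} + \frac{1532 \pi}{10779} e_{15} - \frac{675 \pi}{3593} e_{16} - \frac{150 \pi}{3593} e_{25} - \frac{50 \pi}{3593} e_{35} + \frac{60 \pi}{3593} e_{45} - \frac{90 \pi}{3593} e_{56}


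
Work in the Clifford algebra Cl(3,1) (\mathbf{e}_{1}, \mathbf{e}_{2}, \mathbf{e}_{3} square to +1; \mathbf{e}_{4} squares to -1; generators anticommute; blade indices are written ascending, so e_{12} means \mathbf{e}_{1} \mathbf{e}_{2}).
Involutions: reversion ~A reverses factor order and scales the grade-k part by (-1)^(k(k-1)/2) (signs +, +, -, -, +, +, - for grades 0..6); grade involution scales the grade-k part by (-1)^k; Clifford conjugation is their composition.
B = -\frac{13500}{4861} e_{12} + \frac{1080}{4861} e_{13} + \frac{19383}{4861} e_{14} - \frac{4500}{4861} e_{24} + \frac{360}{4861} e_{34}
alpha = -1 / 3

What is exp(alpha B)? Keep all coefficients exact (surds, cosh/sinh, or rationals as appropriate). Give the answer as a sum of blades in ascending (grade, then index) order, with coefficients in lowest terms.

B^2 term by term: the squares give (-\frac{13500}{4861})^2*(e_{12})^2 + (\frac{1080}{4861})^2*(e_{13})^2 + (\frac{19383}{4861})^2*(e_{14})^2 + (-\frac{4500}{4861})^2*(e_{24})^2 + (\frac{360}{4861})^2*(e_{34})^2 = \frac{182250000}{23629321}*(-1) + \frac{1166400}{23629321}*(-1) + \frac{375700689}{23629321}*(+1) + \frac{20250000}{23629321}*(+1) + \frac{129600}{23629321}*(+1) = 9 (each basis 2-blade squares to minus the product of its generators' squares); cross terms between blades sharing an index anticommute and cancel; the commuting (index-disjoint) pairs give grade-4 terms 2*c*c'*(blade product), which cancel blade by blade — e_{1234}: -\frac{9720000}{23629321} + \frac{9720000}{23629321} = 0 — confirming B is simple. So B^2 = 9.
B^2 = 9 — the positive square puts this in the hyperbolic regime; l = 3, alpha*l = -1, so exp(alpha B) = cosh(-1) + (sinh(-1)/3)*B = \cosh{\left(1 \right)} + (- \frac{\sinh{\left(1 \right)}}{3})*B.
Answer: \cosh{\left(1 \right)} + \frac{4500 \sinh{\left(1 \right)}}{4861} e_{12} - \frac{360 \sinh{\left(1 \right)}}{4861} e_{13} - \frac{6461 \sinh{\left(1 \right)}}{4861} e_{14} + \frac{1500 \sinh{\left(1 \right)}}{4861} e_{24} - \frac{120 \sinh{\left(1 \right)}}{4861} e_{34}


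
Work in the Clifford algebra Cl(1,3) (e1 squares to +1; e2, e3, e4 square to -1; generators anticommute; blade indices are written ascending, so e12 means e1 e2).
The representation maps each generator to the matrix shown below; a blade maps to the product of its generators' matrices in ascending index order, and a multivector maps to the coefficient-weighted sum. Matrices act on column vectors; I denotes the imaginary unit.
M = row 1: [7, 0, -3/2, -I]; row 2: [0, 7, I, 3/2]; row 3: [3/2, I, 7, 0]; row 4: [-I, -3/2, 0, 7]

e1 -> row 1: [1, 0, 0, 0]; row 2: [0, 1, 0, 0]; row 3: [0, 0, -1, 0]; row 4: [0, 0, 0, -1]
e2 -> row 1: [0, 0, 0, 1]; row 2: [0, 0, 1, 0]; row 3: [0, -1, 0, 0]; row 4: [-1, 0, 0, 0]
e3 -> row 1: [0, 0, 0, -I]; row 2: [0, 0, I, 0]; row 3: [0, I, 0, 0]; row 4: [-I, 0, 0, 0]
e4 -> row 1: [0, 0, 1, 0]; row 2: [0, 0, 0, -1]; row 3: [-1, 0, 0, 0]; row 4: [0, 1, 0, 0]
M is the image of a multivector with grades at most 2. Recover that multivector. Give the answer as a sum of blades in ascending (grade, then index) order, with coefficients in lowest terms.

Method: the blade images are trace-orthogonal — tr(rho(e_A) rho(e_B)^-1) = 4 if A = B and 0 otherwise — and rho(e_A)^-1 = (e_A)^2 * rho(e_A) with (e_A)^2 = +1 or -1, so the coefficient of e_A in the preimage is (e_A)^2 * tr(M rho(e_A))/4.
Nonzero projections over blades of grade <= 2: 1: (1)^2 = +1, tr(M 1) = 28, coefficient 7; e3: (e3)^2 = -1, tr(M rho(e3)) = -4, coefficient 1; e4: (e4)^2 = -1, tr(M rho(e4)) = 6, coefficient -3/2. Every other blade of grade <= 2 projects to 0.
Answer: 7 + e3 - 3/2*e4


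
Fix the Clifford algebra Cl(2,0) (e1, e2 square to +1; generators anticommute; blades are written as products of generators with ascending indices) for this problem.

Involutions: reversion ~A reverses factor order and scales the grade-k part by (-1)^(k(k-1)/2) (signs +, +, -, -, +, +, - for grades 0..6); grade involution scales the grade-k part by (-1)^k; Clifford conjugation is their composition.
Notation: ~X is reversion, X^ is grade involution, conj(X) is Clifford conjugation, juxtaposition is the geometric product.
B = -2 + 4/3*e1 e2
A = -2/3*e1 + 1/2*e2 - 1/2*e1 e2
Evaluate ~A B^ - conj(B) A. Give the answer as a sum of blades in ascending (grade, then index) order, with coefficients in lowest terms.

first term: -2/3 + 2/3*e1 - 17/9*e2 - e1 e2
second term: -2/3 + 2/3*e1 - 17/9*e2 + e1 e2
Answer: -2*e1 e2


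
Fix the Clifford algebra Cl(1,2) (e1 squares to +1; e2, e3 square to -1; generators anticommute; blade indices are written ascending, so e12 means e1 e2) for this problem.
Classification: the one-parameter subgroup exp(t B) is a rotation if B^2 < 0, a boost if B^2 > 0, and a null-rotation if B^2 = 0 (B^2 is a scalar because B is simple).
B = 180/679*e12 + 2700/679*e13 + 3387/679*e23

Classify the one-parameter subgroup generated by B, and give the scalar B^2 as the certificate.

B^2 term by term: the squares give (180/679)^2*(e12)^2 + (2700/679)^2*(e13)^2 + (3387/679)^2*(e23)^2 = 32400/461041*(+1) + 7290000/461041*(+1) + 11471769/461041*(-1) = -9 (each basis 2-blade squares to minus the product of its generators' squares); cross terms between blades sharing an index anticommute and cancel. So B^2 = -9.
Answer: rotation, certificate B^2 = -9. Because -9 is invariant under every versor sandwich, the classification follows from its sign alone.


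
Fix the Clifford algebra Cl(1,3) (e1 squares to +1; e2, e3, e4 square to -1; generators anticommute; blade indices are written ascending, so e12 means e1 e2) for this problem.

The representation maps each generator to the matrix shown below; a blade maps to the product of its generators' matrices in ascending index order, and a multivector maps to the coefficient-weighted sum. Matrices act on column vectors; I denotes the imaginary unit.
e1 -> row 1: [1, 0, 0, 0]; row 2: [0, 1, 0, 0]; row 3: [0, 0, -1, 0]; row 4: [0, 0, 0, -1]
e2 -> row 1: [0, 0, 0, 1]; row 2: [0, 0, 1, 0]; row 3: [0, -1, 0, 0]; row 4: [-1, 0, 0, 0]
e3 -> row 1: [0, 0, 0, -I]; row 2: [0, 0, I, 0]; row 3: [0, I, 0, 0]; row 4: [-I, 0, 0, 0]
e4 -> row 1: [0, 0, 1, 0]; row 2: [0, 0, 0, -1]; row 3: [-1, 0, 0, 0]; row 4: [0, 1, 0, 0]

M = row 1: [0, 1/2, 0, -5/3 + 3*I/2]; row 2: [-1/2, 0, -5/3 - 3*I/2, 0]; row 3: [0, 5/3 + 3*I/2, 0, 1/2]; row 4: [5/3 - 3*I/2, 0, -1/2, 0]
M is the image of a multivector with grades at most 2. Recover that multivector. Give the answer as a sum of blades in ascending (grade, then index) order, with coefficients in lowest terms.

Method: the blade images are trace-orthogonal — tr(rho(e_A) rho(e_B)^-1) = 4 if A = B and 0 otherwise — and rho(e_A)^-1 = (e_A)^2 * rho(e_A) with (e_A)^2 = +1 or -1, so the coefficient of e_A in the preimage is (e_A)^2 * tr(M rho(e_A))/4.
Nonzero projections over blades of grade <= 2: e2: (e2)^2 = -1, tr(M rho(e2)) = 20/3, coefficient -5/3; e13: (e13)^2 = +1, tr(M rho(e13)) = -6, coefficient -3/2; e24: (e24)^2 = -1, tr(M rho(e24)) = -2, coefficient 1/2. Every other blade of grade <= 2 projects to 0.
Answer: -5/3*e2 - 3/2*e13 + 1/2*e24


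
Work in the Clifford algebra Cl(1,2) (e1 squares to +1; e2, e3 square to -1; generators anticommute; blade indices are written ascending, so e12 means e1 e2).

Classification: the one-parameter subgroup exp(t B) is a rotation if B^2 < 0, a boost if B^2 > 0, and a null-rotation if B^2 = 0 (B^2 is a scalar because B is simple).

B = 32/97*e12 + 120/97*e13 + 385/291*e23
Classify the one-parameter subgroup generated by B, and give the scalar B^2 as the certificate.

B^2 term by term: the squares give (32/97)^2*(e12)^2 + (120/97)^2*(e13)^2 + (385/291)^2*(e23)^2 = 1024/9409*(+1) + 14400/9409*(+1) + 148225/84681*(-1) = -1/9 (each basis 2-blade squares to minus the product of its generators' squares); cross terms between blades sharing an index anticommute and cancel. So B^2 = -1/9.
Answer: rotation, certificate B^2 = -1/9. Key observation: B^2 = -1/9 is a conjugation invariant, so its sign decides the class regardless of the surface form of B.


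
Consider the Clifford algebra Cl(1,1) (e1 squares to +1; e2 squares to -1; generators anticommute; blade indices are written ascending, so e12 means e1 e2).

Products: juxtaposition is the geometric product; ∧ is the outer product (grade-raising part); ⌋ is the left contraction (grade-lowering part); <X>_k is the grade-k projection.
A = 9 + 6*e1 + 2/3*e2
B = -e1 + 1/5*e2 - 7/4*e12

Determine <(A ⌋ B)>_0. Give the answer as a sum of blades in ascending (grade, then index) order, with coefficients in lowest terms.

step 1: -92/15 - 61/6*e1 - 87/10*e2 - 63/4*e12
step 2: -92/15
Answer: -92/15


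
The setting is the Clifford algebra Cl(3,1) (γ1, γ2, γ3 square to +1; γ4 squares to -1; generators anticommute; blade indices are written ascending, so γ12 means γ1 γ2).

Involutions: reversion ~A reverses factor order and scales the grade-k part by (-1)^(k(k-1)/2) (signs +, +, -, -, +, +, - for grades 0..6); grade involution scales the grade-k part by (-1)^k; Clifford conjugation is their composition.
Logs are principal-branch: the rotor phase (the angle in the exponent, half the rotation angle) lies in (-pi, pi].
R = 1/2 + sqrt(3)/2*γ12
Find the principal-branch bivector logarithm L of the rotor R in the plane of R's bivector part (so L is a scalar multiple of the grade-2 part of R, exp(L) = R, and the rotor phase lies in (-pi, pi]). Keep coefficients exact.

The scalar part of R is 1/2, and that scalar determines the rotor phase on the principal branch; recovering the unit plane as bivector-part over sine of the phase gives L = phase * plane.
Concretely: cos(phase) = 1/2 gives phase = ±pi/3, and since phase/sin(phase) is even the sign is immaterial: L = (phase/sin(phase)) * <R>_2 = (2*sqrt(3)*pi/9) * <R>_2.
Answer: pi/3*γ12


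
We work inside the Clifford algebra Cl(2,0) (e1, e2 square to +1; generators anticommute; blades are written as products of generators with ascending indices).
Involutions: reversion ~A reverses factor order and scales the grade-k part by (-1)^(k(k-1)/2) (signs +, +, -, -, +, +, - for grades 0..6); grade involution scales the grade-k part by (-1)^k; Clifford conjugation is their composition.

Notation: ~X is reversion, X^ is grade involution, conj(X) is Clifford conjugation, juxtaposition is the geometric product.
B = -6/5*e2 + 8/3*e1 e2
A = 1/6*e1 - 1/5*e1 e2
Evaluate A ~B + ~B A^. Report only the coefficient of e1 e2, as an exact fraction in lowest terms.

first term: -8/15 + 6/25*e1 - 4/9*e2 - 1/5*e1 e2
second term: -8/15 - 6/25*e1 - 4/9*e2 - 1/5*e1 e2
Answer: -2/5


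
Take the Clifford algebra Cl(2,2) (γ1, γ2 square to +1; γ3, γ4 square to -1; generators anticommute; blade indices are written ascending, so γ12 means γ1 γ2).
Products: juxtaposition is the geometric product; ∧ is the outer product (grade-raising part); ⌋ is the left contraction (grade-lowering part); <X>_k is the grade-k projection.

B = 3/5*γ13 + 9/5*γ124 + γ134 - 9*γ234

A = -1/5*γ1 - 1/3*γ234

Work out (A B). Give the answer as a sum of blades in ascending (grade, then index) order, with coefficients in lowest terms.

step 1: -3 - 3/25*γ3 - 1/3*γ12 - 3/5*γ13 - 9/25*γ24 - 1/5*γ34 + 1/5*γ124 + 9/5*γ1234
Answer: -3 - 3/25*γ3 - 1/3*γ12 - 3/5*γ13 - 9/25*γ24 - 1/5*γ34 + 1/5*γ124 + 9/5*γ1234


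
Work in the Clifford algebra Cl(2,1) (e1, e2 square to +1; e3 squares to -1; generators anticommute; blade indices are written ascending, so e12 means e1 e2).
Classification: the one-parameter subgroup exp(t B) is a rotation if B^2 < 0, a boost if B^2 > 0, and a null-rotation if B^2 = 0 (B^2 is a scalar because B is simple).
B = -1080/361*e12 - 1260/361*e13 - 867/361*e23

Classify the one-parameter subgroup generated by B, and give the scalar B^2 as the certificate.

B^2 term by term: the squares give (-1080/361)^2*(e12)^2 + (-1260/361)^2*(e13)^2 + (-867/361)^2*(e23)^2 = 1166400/130321*(-1) + 1587600/130321*(+1) + 751689/130321*(+1) = 9 (each basis 2-blade squares to minus the product of its generators' squares); cross terms between blades sharing an index anticommute and cancel. So B^2 = 9.
Answer: boost, certificate B^2 = 9. Because 9 is invariant under every versor sandwich, the classification follows from its sign alone.


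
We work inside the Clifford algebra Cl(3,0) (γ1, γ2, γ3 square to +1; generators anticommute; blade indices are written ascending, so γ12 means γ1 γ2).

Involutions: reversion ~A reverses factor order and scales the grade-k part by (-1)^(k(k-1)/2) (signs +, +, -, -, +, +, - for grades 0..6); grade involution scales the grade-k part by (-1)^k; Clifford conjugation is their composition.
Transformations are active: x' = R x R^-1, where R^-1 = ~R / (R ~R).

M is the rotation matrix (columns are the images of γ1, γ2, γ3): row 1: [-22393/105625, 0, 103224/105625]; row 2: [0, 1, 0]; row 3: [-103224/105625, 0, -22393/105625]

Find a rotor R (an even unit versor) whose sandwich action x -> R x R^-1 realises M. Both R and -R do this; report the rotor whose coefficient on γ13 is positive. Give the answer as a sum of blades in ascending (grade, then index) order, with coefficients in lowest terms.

Method: write R = a + b12*γ12 + b13*γ13 + b23*γ23 with a^2 + b12^2 + b13^2 + b23^2 = 1 (so R^-1 = ~R). Expanding the columns R e_j ~R gives tr M = 4a^2 - 1 and, from the antisymmetric part, M21 - M12 = -4a*b12, M13 - M31 = 4a*b13, M32 - M23 = -4a*b23.
Here tr M = 60839/105625, so a^2 = (1 + tr M)/4 = 41616/105625 and a = ±204/325. Taking a = 204/325: M21 - M12 = 0, M13 - M31 = 206448/105625, M32 - M23 = 0, giving b12 = 0, b13 = 253/325, b23 = 0, i.e. R = 204/325 + 253/325*γ13.
Its γ13 coefficient is already positive.
Answer: 204/325 + 253/325*γ13. Why the constraint matters: R and -R act identically through the sandwich — M has trace 60839/105625 either way — so only the sign condition on γ13 picks one of the two preimages.


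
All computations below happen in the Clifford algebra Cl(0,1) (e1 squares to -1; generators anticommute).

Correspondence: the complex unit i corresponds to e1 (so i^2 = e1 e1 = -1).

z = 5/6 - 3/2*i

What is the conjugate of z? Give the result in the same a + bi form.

In blades: z = 5/6 - 3/2*e1.
Conjugation here is Clifford conjugation: the scalar is fixed and the grade-1 and grade-2 blades all flip sign, giving 5/6 + 3/2*e1; translating back:
Answer: 5/6 + 3/2*i


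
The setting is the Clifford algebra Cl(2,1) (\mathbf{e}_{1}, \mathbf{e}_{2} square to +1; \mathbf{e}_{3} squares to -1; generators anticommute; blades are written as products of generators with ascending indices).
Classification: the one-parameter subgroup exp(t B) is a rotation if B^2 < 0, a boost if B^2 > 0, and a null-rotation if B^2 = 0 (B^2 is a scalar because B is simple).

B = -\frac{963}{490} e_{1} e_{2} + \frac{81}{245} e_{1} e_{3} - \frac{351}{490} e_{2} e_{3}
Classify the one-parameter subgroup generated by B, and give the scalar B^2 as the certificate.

B^2 term by term: the squares give (-\frac{963}{490})^2*(e_{1} e_{2})^2 + (\frac{81}{245})^2*(e_{1} e_{3})^2 + (-\frac{351}{490})^2*(e_{2} e_{3})^2 = \frac{927369}{240100}*(-1) + \frac{6561}{60025}*(+1) + \frac{123201}{240100}*(+1) = -\frac{81}{25} (each basis 2-blade squares to minus the product of its generators' squares); cross terms between blades sharing an index anticommute and cancel. So B^2 = -\frac{81}{25}.
Answer: rotation, certificate B^2 = -\frac{81}{25}. The invariant at work: B^2 = -\frac{81}{25} is unchanged by conjugation, hence its sign classifies the subgroup whatever basis B is written in.


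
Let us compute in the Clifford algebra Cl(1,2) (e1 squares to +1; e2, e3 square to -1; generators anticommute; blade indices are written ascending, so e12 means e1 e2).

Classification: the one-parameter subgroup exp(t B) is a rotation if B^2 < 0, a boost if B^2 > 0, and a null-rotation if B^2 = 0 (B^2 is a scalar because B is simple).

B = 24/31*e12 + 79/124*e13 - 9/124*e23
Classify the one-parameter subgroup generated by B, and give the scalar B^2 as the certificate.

B^2 term by term: the squares give (24/31)^2*(e12)^2 + (79/124)^2*(e13)^2 + (-9/124)^2*(e23)^2 = 576/961*(+1) + 6241/15376*(+1) + 81/15376*(-1) = 1 (each basis 2-blade squares to minus the product of its generators' squares); cross terms between blades sharing an index anticommute and cancel. So B^2 = 1.
Answer: boost, certificate B^2 = 1. The invariant at work: B^2 = 1 is unchanged by conjugation, hence its sign classifies the subgroup whatever basis B is written in.


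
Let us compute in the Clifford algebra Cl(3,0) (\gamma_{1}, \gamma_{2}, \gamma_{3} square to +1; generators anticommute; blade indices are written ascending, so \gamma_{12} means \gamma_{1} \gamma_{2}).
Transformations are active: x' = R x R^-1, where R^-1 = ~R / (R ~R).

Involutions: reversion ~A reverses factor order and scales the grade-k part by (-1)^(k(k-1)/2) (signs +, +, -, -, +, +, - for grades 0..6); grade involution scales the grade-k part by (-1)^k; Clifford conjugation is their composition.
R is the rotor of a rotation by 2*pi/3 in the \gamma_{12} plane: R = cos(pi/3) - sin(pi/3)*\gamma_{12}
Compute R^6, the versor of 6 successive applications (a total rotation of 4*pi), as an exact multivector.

Rotor phase runs at HALF the rotation angle; powers of one rotor simply add phase, so after 6 steps in \gamma_{12} the phase is 6*pi/3 = 2 \pi and R^6 = cos(2 \pi) - sin(2 \pi)*\gamma_{12}.
cos(2 \pi) = 1 and sin(2 \pi) = 0, so R^6 = 1. The total rotation 4*pi is 2 full turns, so every vector returns to itself, yet the rotor is +1, back on the identity sheet (an even number of 2*pi turns).
Answer: 1


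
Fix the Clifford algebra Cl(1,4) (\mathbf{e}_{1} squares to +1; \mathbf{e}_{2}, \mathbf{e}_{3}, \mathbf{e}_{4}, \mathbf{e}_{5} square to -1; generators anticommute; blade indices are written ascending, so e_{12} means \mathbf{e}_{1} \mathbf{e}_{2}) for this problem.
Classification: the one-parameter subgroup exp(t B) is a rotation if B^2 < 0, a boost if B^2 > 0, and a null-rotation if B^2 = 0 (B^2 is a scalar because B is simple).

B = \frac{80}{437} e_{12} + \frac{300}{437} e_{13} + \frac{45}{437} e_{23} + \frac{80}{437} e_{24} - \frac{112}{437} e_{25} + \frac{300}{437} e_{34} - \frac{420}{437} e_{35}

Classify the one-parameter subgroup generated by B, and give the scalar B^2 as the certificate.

B^2 term by term: the squares give (\frac{80}{437})^2*(e_{12})^2 + (\frac{300}{437})^2*(e_{13})^2 + (\frac{45}{437})^2*(e_{23})^2 + (\frac{80}{437})^2*(e_{24})^2 + (-\frac{112}{437})^2*(e_{25})^2 + (\frac{300}{437})^2*(e_{34})^2 + (-\frac{420}{437})^2*(e_{35})^2 = \frac{6400}{190969}*(+1) + \frac{90000}{190969}*(+1) + \frac{2025}{190969}*(-1) + \frac{6400}{190969}*(-1) + \frac{12544}{190969}*(-1) + \frac{90000}{190969}*(-1) + \frac{176400}{190969}*(-1) = -1 (each basis 2-blade squares to minus the product of its generators' squares); cross terms between blades sharing an index anticommute and cancel; the commuting (index-disjoint) pairs give grade-4 terms 2*c*c'*(blade product), which cancel blade by blade — e_{1234}: \frac{48000}{190969} - \frac{48000}{190969} = 0; e_{1235}: -\frac{67200}{190969} + \frac{67200}{190969} = 0; e_{2345}: \frac{67200}{190969} - \frac{67200}{190969} = 0 — confirming B is simple. So B^2 = -1.
Answer: rotation, certificate B^2 = -1. Why this suffices: the scalar -1 survives any versor conjugation, so its sign alone determines the class however B is presented.


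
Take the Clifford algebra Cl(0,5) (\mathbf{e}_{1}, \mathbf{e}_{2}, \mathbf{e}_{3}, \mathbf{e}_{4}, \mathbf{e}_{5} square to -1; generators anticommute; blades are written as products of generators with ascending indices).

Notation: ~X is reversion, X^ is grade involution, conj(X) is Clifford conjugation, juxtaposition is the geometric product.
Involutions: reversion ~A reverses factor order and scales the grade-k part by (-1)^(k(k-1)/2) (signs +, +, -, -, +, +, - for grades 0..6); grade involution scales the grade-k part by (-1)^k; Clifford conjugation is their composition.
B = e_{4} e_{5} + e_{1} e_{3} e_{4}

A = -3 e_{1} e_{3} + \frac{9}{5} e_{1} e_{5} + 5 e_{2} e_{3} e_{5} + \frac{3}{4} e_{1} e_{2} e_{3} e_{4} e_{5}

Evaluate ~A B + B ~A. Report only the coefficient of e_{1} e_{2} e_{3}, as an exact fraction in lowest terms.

first term: -3 e_{4} - \frac{9}{5} e_{1} e_{4} + \frac{3}{4} e_{2} e_{5} - \frac{3}{4} e_{1} e_{2} e_{3} - 5 e_{2} e_{3} e_{4} - \frac{9}{5} e_{3} e_{4} e_{5} - 5 e_{1} e_{2} e_{4} e_{5} + 3 e_{1} e_{3} e_{4} e_{5}
second term: -3 e_{4} + \frac{9}{5} e_{1} e_{4} + \frac{3}{4} e_{2} e_{5} - \frac{3}{4} e_{1} e_{2} e_{3} + 5 e_{2} e_{3} e_{4} + \frac{9}{5} e_{3} e_{4} e_{5} - 5 e_{1} e_{2} e_{4} e_{5} + 3 e_{1} e_{3} e_{4} e_{5}
Answer: -\frac{3}{2}


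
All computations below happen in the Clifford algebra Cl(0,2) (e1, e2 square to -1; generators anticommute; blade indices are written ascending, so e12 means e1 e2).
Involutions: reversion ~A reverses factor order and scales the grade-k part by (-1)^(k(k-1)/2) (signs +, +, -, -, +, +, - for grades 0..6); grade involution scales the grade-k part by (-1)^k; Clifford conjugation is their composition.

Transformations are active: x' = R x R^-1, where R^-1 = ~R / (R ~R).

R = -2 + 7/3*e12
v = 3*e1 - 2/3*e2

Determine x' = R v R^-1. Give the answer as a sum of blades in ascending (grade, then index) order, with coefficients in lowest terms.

~R = -2 - 7/3*e12, and R ~R = 85/9, so R^-1 = ~R / (85/9).
R v = -40/9*e1 + 25/3*e2
Answer: -19/17*e1 - 146/51*e2


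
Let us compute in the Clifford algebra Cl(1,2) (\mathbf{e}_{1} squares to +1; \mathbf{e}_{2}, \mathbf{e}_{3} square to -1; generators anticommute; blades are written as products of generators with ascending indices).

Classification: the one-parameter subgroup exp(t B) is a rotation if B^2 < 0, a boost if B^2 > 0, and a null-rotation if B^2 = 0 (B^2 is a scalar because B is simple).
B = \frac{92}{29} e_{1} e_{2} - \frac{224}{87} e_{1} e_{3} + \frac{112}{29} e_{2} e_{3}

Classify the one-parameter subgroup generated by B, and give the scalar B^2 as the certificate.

B^2 term by term: the squares give (\frac{92}{29})^2*(e_{1} e_{2})^2 + (-\frac{224}{87})^2*(e_{1} e_{3})^2 + (\frac{112}{29})^2*(e_{2} e_{3})^2 = \frac{8464}{841}*(+1) + \frac{50176}{7569}*(+1) + \frac{12544}{841}*(-1) = \frac{16}{9} (each basis 2-blade squares to minus the product of its generators' squares); cross terms between blades sharing an index anticommute and cancel. So B^2 = \frac{16}{9}.
Answer: boost, certificate B^2 = \frac{16}{9}. The class reads off the invariant scalar \frac{16}{9} directly.


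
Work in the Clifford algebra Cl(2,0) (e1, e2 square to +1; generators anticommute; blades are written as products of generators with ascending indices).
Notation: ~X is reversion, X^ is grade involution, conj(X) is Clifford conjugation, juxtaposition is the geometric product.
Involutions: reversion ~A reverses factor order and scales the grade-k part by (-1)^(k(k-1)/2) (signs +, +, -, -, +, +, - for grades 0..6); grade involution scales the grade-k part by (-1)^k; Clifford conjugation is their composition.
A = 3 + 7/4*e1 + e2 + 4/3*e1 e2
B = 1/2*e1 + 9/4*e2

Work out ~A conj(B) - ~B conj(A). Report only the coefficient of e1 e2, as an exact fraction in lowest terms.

first term: -25/8 + 3/2*e1 - 89/12*e2 - 55/16*e1 e2
second term: -25/8 + 9/2*e1 + 73/12*e2 + 55/16*e1 e2
Answer: -55/8


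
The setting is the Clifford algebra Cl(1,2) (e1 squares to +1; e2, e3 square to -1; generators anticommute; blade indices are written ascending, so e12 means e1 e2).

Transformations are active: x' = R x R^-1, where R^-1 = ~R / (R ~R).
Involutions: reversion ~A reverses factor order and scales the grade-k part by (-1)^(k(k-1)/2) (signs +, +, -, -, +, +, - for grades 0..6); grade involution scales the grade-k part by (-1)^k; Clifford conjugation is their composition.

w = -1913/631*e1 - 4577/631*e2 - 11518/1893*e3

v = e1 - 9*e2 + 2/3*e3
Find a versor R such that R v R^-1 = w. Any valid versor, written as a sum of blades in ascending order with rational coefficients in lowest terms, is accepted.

Here q(v) = q(w) = -724/9; the classical choice R = v + w = -1282/631*e1 - 10256/631*e2 - 10256/1893*e3 then realises v -> w under the sandwich.
Answer: -1282/631*e1 - 10256/631*e2 - 10256/1893*e3


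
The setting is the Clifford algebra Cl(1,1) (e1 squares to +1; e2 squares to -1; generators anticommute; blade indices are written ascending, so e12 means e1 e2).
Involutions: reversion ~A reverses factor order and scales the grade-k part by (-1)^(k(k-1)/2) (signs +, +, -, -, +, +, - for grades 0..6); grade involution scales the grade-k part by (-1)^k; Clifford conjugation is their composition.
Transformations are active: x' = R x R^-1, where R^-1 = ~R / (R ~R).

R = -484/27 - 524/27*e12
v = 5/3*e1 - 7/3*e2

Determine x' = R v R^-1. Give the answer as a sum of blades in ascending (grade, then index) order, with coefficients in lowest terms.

~R = -484/27 + 524/27*e12, and R ~R = -4480/81, so R^-1 = ~R / (-4480/81).
R v = -6088/81*e1 + 6008/81*e2
Answer: -95231/1890*e1 + 95281/1890*e2


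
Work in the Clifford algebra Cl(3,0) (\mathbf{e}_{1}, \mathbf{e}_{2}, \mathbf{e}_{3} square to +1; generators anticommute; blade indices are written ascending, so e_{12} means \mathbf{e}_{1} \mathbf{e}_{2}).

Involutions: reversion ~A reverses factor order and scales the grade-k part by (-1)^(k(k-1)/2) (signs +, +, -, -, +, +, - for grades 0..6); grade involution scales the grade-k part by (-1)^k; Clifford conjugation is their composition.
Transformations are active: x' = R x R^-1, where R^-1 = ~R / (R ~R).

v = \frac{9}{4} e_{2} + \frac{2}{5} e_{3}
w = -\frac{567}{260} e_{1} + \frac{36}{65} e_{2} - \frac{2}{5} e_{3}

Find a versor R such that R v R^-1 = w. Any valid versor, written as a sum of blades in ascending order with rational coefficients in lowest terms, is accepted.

Construction: equal norms (both \frac{2089}{400}) license R = v + w = -\frac{567}{260} e_{1} + \frac{729}{260} e_{2} — nothing changes along that direction, while (v - w)/2 changes sign, so v maps onto w.
Answer: -\frac{567}{260} e_{1} + \frac{729}{260} e_{2}
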